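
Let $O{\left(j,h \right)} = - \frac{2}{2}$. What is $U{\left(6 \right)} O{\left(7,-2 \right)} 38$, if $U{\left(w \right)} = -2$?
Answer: $76$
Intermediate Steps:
$O{\left(j,h \right)} = -1$ ($O{\left(j,h \right)} = \left(-2\right) \frac{1}{2} = -1$)
$U{\left(6 \right)} O{\left(7,-2 \right)} 38 = \left(-2\right) \left(-1\right) 38 = 2 \cdot 38 = 76$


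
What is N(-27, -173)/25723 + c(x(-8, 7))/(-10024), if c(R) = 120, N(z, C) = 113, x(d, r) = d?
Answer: -244256/32230919 ≈ -0.0075783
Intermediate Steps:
N(-27, -173)/25723 + c(x(-8, 7))/(-10024) = 113/25723 + 120/(-10024) = 113*(1/25723) + 120*(-1/10024) = 113/25723 - 15/1253 = -244256/32230919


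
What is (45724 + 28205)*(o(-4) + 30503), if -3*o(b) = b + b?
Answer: 2255253431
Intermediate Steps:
o(b) = -2*b/3 (o(b) = -(b + b)/3 = -2*b/3)
(45724 + 28205)*(o(-4) + 30503) = (45724 + 28205)*(-2/3*(-4) + 30503) = 73929*(8/3 + 30503) = 73929*(91517/3) = 2255253431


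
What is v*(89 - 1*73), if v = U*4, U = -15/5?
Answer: -192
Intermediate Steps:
U = -3 (U = -15*⅕ = -3)
v = -12 (v = -3*4 = -12)
v*(89 - 1*73) = -12*(89 - 1*73) = -12*(89 - 73) = -12*16 = -192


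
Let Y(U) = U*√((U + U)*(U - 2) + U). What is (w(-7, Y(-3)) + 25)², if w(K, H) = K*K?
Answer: 5476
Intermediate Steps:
Y(U) = U*√(U + 2*U*(-2 + U)) (Y(U) = U*√((2*U)*(-2 + U) + U) = U*√(2*U*(-2 + U) + U) = U*√(U + 2*U*(-2 + U)))
w(K, H) = K²
(w(-7, Y(-3)) + 25)² = ((-7)² + 25)² = (49 + 25)² = 74² = 5476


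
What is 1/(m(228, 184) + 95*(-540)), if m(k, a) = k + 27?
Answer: -1/51045 ≈ -1.9591e-5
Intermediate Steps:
m(k, a) = 27 + k
1/(m(228, 184) + 95*(-540)) = 1/((27 + 228) + 95*(-540)) = 1/(255 - 51300) = 1/(-51045) = -1/51045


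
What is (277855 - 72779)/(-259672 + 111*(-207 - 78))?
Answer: -205076/291307 ≈ -0.70399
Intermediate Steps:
(277855 - 72779)/(-259672 + 111*(-207 - 78)) = 205076/(-259672 + 111*(-285)) = 205076/(-259672 - 31635) = 205076/(-291307) = 205076*(-1/291307) = -205076/291307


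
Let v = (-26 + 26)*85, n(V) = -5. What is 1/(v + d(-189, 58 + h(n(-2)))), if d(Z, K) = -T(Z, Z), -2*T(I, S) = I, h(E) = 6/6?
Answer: -2/189 ≈ -0.010582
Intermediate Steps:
h(E) = 1 (h(E) = 6*(1/6) = 1)
T(I, S) = -I/2
d(Z, K) = Z/2 (d(Z, K) = -(-1)*Z/2 = Z/2)
v = 0 (v = 0*85 = 0)
1/(v + d(-189, 58 + h(n(-2)))) = 1/(0 + (1/2)*(-189)) = 1/(0 - 189/2) = 1/(-189/2) = -2/189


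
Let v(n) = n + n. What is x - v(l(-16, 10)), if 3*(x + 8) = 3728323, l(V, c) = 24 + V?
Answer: 3728251/3 ≈ 1.2428e+6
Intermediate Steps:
v(n) = 2*n
x = 3728299/3 (x = -8 + (⅓)*3728323 = -8 + 3728323/3 = 3728299/3 ≈ 1.2428e+6)
x - v(l(-16, 10)) = 3728299/3 - 2*(24 - 16) = 3728299/3 - 2*8 = 3728299/3 - 1*16 = 3728299/3 - 16 = 3728251/3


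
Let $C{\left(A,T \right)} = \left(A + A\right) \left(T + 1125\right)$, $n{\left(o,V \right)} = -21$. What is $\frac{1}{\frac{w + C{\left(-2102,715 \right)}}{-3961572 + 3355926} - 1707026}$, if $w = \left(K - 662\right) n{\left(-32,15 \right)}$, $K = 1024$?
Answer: $- \frac{302823}{516922862917} \approx -5.8582 \cdot 10^{-7}$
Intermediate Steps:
$w = -7602$ ($w = \left(1024 - 662\right) \left(-21\right) = 362 \left(-21\right) = -7602$)
$C{\left(A,T \right)} = 2 A \left(1125 + T\right)$
$\frac{1}{\frac{w + C{\left(-2102,715 \right)}}{-3961572 + 3355926} - 1707026} = \frac{1}{\frac{-7602 + 2 \left(-2102\right) \left(1125 + 715\right)}{-3961572 + 3355926} - 1707026} = \frac{1}{\frac{-7602 + 2 \left(-2102\right) 1840}{-605646} - 1707026} = \frac{1}{\left(-7602 - 7735360\right) \left(- \frac{1}{605646}\right) - 1707026} = \frac{1}{\left(-7742962\right) \left(- \frac{1}{605646}\right) - 1707026} = \frac{1}{\frac{3871481}{302823} - 1707026} = \frac{1}{- \frac{516922862917}{302823}} = - \frac{302823}{516922862917}$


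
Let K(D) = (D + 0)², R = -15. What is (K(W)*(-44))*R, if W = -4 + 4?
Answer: 0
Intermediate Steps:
W = 0
K(D) = D²
(K(W)*(-44))*R = (0²*(-44))*(-15) = (0*(-44))*(-15) = 0*(-15) = 0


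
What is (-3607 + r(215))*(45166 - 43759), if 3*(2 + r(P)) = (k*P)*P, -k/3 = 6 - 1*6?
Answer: -5077863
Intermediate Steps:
k = 0 (k = -3*(6 - 1*6) = -3*(6 - 6) = -3*0 = 0)
r(P) = -2 (r(P) = -2 + ((0*P)*P)/3 = -2 + (0*P)/3 = -2 + (1/3)*0 = -2 + 0 = -2)
(-3607 + r(215))*(45166 - 43759) = (-3607 - 2)*(45166 - 43759) = -3609*1407 = -5077863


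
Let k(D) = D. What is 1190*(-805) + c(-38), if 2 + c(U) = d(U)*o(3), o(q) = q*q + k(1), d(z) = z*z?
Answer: -943512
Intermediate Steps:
d(z) = z**2
o(q) = 1 + q**2 (o(q) = q*q + 1 = q**2 + 1 = 1 + q**2)
c(U) = -2 + 10*U**2 (c(U) = -2 + U**2*(1 + 3**2) = -2 + U**2*(1 + 9) = -2 + U**2*10 = -2 + 10*U**2)
1190*(-805) + c(-38) = 1190*(-805) + (-2 + 10*(-38)**2) = -957950 + (-2 + 10*1444) = -957950 + (-2 + 14440) = -957950 + 14438 = -943512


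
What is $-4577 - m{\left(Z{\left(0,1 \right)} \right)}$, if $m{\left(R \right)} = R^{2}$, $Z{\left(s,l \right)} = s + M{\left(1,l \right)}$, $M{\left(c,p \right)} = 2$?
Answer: $-4581$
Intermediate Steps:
$Z{\left(s,l \right)} = 2 + s$ ($Z{\left(s,l \right)} = s + 2 = 2 + s$)
$-4577 - m{\left(Z{\left(0,1 \right)} \right)} = -4577 - \left(2 + 0\right)^{2} = -4577 - 2^{2} = -4577 - 4 = -4581$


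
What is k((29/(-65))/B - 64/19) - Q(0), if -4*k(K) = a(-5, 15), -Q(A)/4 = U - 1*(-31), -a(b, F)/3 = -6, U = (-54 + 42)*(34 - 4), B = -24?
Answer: -2641/2 ≈ -1320.5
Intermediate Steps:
U = -360 (U = -12*30 = -360)
a(b, F) = 18 (a(b, F) = -3*(-6) = 18)
Q(A) = 1316 (Q(A) = -4*(-360 - 1*(-31)) = -4*(-360 + 31) = -4*(-329) = 1316)
k(K) = -9/2 (k(K) = -1/4*18 = -9/2)
k((29/(-65))/B - 64/19) - Q(0) = -9/2 - 1*1316 = -9/2 - 1316 = -2641/2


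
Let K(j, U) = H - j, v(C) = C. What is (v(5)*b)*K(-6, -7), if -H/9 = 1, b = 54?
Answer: -810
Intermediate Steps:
H = -9 (H = -9*1 = -9)
K(j, U) = -9 - j
(v(5)*b)*K(-6, -7) = (5*54)*(-9 - 1*(-6)) = 270*(-9 + 6) = 270*(-3) = -810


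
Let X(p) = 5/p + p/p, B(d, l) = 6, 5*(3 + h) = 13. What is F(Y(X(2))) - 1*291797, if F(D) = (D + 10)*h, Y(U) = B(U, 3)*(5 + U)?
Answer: -1459107/5 ≈ -2.9182e+5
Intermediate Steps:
h = -⅖ (h = -3 + (⅕)*13 = -3 + 13/5 = -⅖ ≈ -0.40000)
X(p) = 1 + 5/p (X(p) = 5/p + 1 = 1 + 5/p)
Y(U) = 30 + 6*U (Y(U) = 6*(5 + U) = 30 + 6*U)
F(D) = -4 - 2*D/5 (F(D) = (D + 10)*(-⅖) = (10 + D)*(-⅖) = -4 - 2*D/5)
F(Y(X(2))) - 1*291797 = (-4 - 2*(30 + 6*((5 + 2)/2))/5) - 1*291797 = (-4 - 2*(30 + 6*((½)*7))/5) - 291797 = (-4 - 2*(30 + 6*(7/2))/5) - 291797 = (-4 - 2*(30 + 21)/5) - 291797 = (-4 - ⅖*51) - 291797 = (-4 - 102/5) - 291797 = -122/5 - 291797 = -1459107/5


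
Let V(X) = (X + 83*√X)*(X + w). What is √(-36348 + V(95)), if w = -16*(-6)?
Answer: √(-18203 + 15853*√95) ≈ 369.21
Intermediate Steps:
w = 96
V(X) = (96 + X)*(X + 83*√X) (V(X) = (X + 83*√X)*(X + 96) = (X + 83*√X)*(96 + X) = (96 + X)*(X + 83*√X))
√(-36348 + V(95)) = √(-36348 + (95² + 83*95^(3/2) + 96*95 + 7968*√95)) = √(-36348 + (9025 + 83*(95*√95) + 9120 + 7968*√95)) = √(-36348 + (9025 + 7885*√95 + 9120 + 7968*√95)) = √(-36348 + (18145 + 15853*√95)) = √(-18203 + 15853*√95)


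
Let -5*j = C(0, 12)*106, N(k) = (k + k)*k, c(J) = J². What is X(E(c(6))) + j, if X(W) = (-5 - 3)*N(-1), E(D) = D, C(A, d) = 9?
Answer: -1034/5 ≈ -206.80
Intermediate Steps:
N(k) = 2*k² (N(k) = (2*k)*k = 2*k²)
j = -954/5 (j = -9*106/5 = -⅕*954 = -954/5 ≈ -190.80)
X(W) = -16 (X(W) = (-5 - 3)*(2*(-1)²) = -16)
X(E(c(6))) + j = -16 - 954/5 = -1034/5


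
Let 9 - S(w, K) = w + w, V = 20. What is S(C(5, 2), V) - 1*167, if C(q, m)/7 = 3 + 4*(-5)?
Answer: 80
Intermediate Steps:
C(q, m) = -119 (C(q, m) = 7*(3 + 4*(-5)) = 7*(3 - 20) = 7*(-17) = -119)
S(w, K) = 9 - 2*w (S(w, K) = 9 - (w + w) = 9 - 2*w)
S(C(5, 2), V) - 1*167 = (9 - 2*(-119)) - 1*167 = (9 + 238) - 167 = 247 - 167 = 80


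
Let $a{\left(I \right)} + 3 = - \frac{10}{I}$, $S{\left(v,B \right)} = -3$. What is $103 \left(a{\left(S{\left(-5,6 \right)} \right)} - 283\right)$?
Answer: $- \frac{87344}{3} \approx -29115.0$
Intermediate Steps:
$a{\left(I \right)} = -3 - \frac{10}{I}$
$103 \left(a{\left(S{\left(-5,6 \right)} \right)} - 283\right) = 103 \left(\left(-3 - \frac{10}{-3}\right) - 283\right) = 103 \left(\left(-3 - - \frac{10}{3}\right) - 283\right) = 103 \left(\left(-3 + \frac{10}{3}\right) - 283\right) = 103 \left(\frac{1}{3} - 283\right) = 103 \left(- \frac{848}{3}\right) = - \frac{87344}{3}$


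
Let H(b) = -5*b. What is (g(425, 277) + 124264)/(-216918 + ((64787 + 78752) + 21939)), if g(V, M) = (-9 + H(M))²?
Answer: -103375/2572 ≈ -40.192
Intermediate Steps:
g(V, M) = (-9 - 5*M)²
(g(425, 277) + 124264)/(-216918 + ((64787 + 78752) + 21939)) = ((9 + 5*277)² + 124264)/(-216918 + ((64787 + 78752) + 21939)) = ((9 + 1385)² + 124264)/(-216918 + (143539 + 21939)) = (1394² + 124264)/(-216918 + 165478) = (1943236 + 124264)/(-51440) = 2067500*(-1/51440) = -103375/2572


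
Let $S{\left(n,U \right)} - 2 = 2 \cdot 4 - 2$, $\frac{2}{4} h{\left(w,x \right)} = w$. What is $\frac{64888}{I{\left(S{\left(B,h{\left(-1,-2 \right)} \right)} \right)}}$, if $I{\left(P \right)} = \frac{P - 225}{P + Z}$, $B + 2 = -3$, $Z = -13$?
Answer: $\frac{324440}{217} \approx 1495.1$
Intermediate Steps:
$h{\left(w,x \right)} = 2 w$
$B = -5$ ($B = -2 - 3 = -5$)
$S{\left(n,U \right)} = 8$ ($S{\left(n,U \right)} = 2 + \left(2 \cdot 4 - 2\right) = 2 + \left(8 - 2\right) = 2 + 6 = 8$)
$I{\left(P \right)} = \frac{-225 + P}{-13 + P}$ ($I{\left(P \right)} = \frac{P - 225}{P - 13} = \frac{-225 + P}{-13 + P}$)
$\frac{64888}{I{\left(S{\left(B,h{\left(-1,-2 \right)} \right)} \right)}} = \frac{64888}{\frac{1}{-13 + 8} \left(-225 + 8\right)} = \frac{64888}{\frac{1}{-5} \left(-217\right)} = \frac{64888}{\left(- \frac{1}{5}\right) \left(-217\right)} = \frac{64888}{\frac{217}{5}} = 64888 \cdot \frac{5}{217} = \frac{324440}{217}$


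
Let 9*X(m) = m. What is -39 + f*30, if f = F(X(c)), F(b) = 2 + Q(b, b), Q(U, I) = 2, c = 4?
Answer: 81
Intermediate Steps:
X(m) = m/9
F(b) = 4 (F(b) = 2 + 2 = 4)
f = 4
-39 + f*30 = -39 + 4*30 = -39 + 120 = 81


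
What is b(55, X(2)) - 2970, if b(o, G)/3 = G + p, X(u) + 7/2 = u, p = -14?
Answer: -6033/2 ≈ -3016.5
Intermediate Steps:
X(u) = -7/2 + u
b(o, G) = -42 + 3*G (b(o, G) = 3*(G - 14) = 3*(-14 + G) = -42 + 3*G)
b(55, X(2)) - 2970 = (-42 + 3*(-7/2 + 2)) - 2970 = (-42 + 3*(-3/2)) - 2970 = (-42 - 9/2) - 2970 = -93/2 - 2970 = -6033/2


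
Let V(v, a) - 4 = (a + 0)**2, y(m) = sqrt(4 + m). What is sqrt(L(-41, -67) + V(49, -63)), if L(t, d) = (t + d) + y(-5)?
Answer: sqrt(3865 + I) ≈ 62.169 + 0.00804*I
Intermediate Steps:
V(v, a) = 4 + a**2 (V(v, a) = 4 + (a + 0)**2 = 4 + a**2)
L(t, d) = I + d + t (L(t, d) = (t + d) + sqrt(4 - 5) = (d + t) + sqrt(-1) = (d + t) + I = I + d + t)
sqrt(L(-41, -67) + V(49, -63)) = sqrt((I - 67 - 41) + (4 + (-63)**2)) = sqrt((-108 + I) + (4 + 3969)) = sqrt((-108 + I) + 3973) = sqrt(3865 + I)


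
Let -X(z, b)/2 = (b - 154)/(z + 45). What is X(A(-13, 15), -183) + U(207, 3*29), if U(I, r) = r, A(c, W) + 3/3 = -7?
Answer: 3893/37 ≈ 105.22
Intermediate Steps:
A(c, W) = -8 (A(c, W) = -1 - 7 = -8)
X(z, b) = -2*(-154 + b)/(45 + z) (X(z, b) = -2*(b - 154)/(z + 45) = -2*(-154 + b)/(45 + z))
X(A(-13, 15), -183) + U(207, 3*29) = 2*(154 - 1*(-183))/(45 - 8) + 3*29 = 2*(154 + 183)/37 + 87 = 2*(1/37)*337 + 87 = 674/37 + 87 = 3893/37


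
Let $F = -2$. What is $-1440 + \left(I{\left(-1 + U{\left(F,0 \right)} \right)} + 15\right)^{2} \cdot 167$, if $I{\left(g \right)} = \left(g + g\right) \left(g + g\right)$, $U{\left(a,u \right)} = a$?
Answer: $432927$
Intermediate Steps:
$I{\left(g \right)} = 4 g^{2}$ ($I{\left(g \right)} = 2 g 2 g = 4 g^{2}$)
$-1440 + \left(I{\left(-1 + U{\left(F,0 \right)} \right)} + 15\right)^{2} \cdot 167 = -1440 + \left(4 \left(-1 - 2\right)^{2} + 15\right)^{2} \cdot 167 = -1440 + \left(4 \left(-3\right)^{2} + 15\right)^{2} \cdot 167 = -1440 + \left(4 \cdot 9 + 15\right)^{2} \cdot 167 = -1440 + \left(36 + 15\right)^{2} \cdot 167 = -1440 + 51^{2} \cdot 167 = -1440 + 2601 \cdot 167 = -1440 + 434367 = 432927$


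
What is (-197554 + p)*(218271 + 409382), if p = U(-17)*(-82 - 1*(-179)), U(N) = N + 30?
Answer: -123203890329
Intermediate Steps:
U(N) = 30 + N
p = 1261 (p = (30 - 17)*(-82 - 1*(-179)) = 13*(-82 + 179) = 13*97 = 1261)
(-197554 + p)*(218271 + 409382) = (-197554 + 1261)*(218271 + 409382) = -196293*627653 = -123203890329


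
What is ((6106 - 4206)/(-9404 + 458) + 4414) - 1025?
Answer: 15158047/4473 ≈ 3388.8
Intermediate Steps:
((6106 - 4206)/(-9404 + 458) + 4414) - 1025 = (1900/(-8946) + 4414) - 1025 = (1900*(-1/8946) + 4414) - 1025 = (-950/4473 + 4414) - 1025 = 19742872/4473 - 1025 = 15158047/4473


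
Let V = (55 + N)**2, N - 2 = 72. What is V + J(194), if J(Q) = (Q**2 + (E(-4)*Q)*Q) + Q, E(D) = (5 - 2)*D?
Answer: -397161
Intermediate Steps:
N = 74 (N = 2 + 72 = 74)
E(D) = 3*D
J(Q) = Q - 11*Q**2 (J(Q) = (Q**2 + ((3*(-4))*Q)*Q) + Q = (Q**2 + (-12*Q)*Q) + Q = (Q**2 - 12*Q**2) + Q = -11*Q**2 + Q = Q - 11*Q**2)
V = 16641 (V = (55 + 74)**2 = 129**2 = 16641)
V + J(194) = 16641 + 194*(1 - 11*194) = 16641 + 194*(1 - 2134) = 16641 + 194*(-2133) = 16641 - 413802 = -397161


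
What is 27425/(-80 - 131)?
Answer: -27425/211 ≈ -129.98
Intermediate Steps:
27425/(-80 - 131) = 27425/(-211) = 27425*(-1/211) = -27425/211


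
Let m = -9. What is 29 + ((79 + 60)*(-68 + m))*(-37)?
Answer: 396040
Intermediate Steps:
29 + ((79 + 60)*(-68 + m))*(-37) = 29 + ((79 + 60)*(-68 - 9))*(-37) = 29 + (139*(-77))*(-37) = 29 - 10703*(-37) = 29 + 396011 = 396040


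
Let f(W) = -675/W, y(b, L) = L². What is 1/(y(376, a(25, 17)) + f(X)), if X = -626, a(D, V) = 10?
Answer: 626/63275 ≈ 0.0098933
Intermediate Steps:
1/(y(376, a(25, 17)) + f(X)) = 1/(10² - 675/(-626)) = 1/(100 - 675*(-1/626)) = 1/(100 + 675/626) = 1/(63275/626) = 626/63275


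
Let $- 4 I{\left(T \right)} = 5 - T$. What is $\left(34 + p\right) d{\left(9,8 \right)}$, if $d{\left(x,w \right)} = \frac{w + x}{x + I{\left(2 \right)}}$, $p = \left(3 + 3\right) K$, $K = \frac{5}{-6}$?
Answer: $\frac{1972}{33} \approx 59.758$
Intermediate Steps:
$K = - \frac{5}{6}$ ($K = 5 \left(- \frac{1}{6}\right) = - \frac{5}{6} \approx -0.83333$)
$I{\left(T \right)} = - \frac{5}{4} + \frac{T}{4}$ ($I{\left(T \right)} = - \frac{5 - T}{4} = - \frac{5}{4} + \frac{T}{4}$)
$p = -5$ ($p = \left(3 + 3\right) \left(- \frac{5}{6}\right) = 6 \left(- \frac{5}{6}\right) = -5$)
$d{\left(x,w \right)} = \frac{w + x}{- \frac{3}{4} + x}$ ($d{\left(x,w \right)} = \frac{w + x}{x + \left(- \frac{5}{4} + \frac{1}{4} \cdot 2\right)} = \frac{w + x}{x + \left(- \frac{5}{4} + \frac{1}{2}\right)} = \frac{w + x}{x - \frac{3}{4}} = \frac{w + x}{- \frac{3}{4} + x}$)
$\left(34 + p\right) d{\left(9,8 \right)} = \left(34 - 5\right) \frac{4 \left(8 + 9\right)}{-3 + 4 \cdot 9} = 29 \cdot 4 \frac{1}{-3 + 36} \cdot 17 = 29 \cdot 4 \cdot \frac{1}{33} \cdot 17 = 29 \cdot \frac{68}{33} = \frac{1972}{33}$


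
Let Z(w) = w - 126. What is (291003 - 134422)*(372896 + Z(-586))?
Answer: 58276942904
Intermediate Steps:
Z(w) = -126 + w
(291003 - 134422)*(372896 + Z(-586)) = (291003 - 134422)*(372896 + (-126 - 586)) = 156581*(372896 - 712) = 156581*372184 = 58276942904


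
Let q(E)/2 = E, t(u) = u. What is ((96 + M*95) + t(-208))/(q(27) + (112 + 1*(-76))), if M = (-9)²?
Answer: 7583/90 ≈ 84.256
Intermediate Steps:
M = 81
q(E) = 2*E
((96 + M*95) + t(-208))/(q(27) + (112 + 1*(-76))) = ((96 + 81*95) - 208)/(2*27 + (112 + 1*(-76))) = ((96 + 7695) - 208)/(54 + (112 - 76)) = (7791 - 208)/(54 + 36) = 7583/90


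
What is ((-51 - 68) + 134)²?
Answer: 225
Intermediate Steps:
((-51 - 68) + 134)² = (-119 + 134)² = 15² = 225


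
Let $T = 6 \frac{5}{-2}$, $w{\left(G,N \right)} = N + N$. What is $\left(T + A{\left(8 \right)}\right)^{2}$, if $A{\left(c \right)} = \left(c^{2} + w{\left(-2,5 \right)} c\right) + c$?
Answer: $18769$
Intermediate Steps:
$w{\left(G,N \right)} = 2 N$
$A{\left(c \right)} = c^{2} + 11 c$ ($A{\left(c \right)} = \left(c^{2} + 2 \cdot 5 c\right) + c = \left(c^{2} + 10 c\right) + c = c^{2} + 11 c$)
$T = -15$ ($T = 6 \cdot 5 \left(- \frac{1}{2}\right) = 6 \left(- \frac{5}{2}\right) = -15$)
$\left(T + A{\left(8 \right)}\right)^{2} = \left(-15 + 8 \left(11 + 8\right)\right)^{2} = \left(-15 + 8 \cdot 19\right)^{2} = \left(-15 + 152\right)^{2} = 137^{2} = 18769$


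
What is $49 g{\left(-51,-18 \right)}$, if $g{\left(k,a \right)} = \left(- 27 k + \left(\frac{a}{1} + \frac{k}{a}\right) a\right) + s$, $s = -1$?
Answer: $80801$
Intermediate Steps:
$g{\left(k,a \right)} = -1 - 27 k + a \left(a + \frac{k}{a}\right)$ ($g{\left(k,a \right)} = \left(- 27 k + \left(\frac{a}{1} + \frac{k}{a}\right) a\right) - 1 = \left(- 27 k + \left(a 1 + \frac{k}{a}\right) a\right) - 1 = \left(- 27 k + \left(a + \frac{k}{a}\right) a\right) - 1 = \left(- 27 k + a \left(a + \frac{k}{a}\right)\right) - 1 = -1 - 27 k + a \left(a + \frac{k}{a}\right)$)
$49 g{\left(-51,-18 \right)} = 49 \left(-1 + \left(-18\right)^{2} - -1326\right) = 49 \left(-1 + 324 + 1326\right) = 49 \cdot 1649 = 80801$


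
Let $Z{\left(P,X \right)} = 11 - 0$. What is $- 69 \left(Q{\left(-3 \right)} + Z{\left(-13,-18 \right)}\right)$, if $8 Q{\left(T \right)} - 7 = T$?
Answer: $- \frac{1587}{2} \approx -793.5$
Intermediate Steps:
$Z{\left(P,X \right)} = 11$ ($Z{\left(P,X \right)} = 11 + 0 = 11$)
$Q{\left(T \right)} = \frac{7}{8} + \frac{T}{8}$
$- 69 \left(Q{\left(-3 \right)} + Z{\left(-13,-18 \right)}\right) = - 69 \left(\left(\frac{7}{8} + \frac{1}{8} \left(-3\right)\right) + 11\right) = - 69 \left(\left(\frac{7}{8} - \frac{3}{8}\right) + 11\right) = - 69 \left(\frac{1}{2} + 11\right) = \left(-69\right) \frac{23}{2} = - \frac{1587}{2}$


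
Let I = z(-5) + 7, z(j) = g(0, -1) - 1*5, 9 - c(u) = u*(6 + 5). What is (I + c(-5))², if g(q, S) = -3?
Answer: 3969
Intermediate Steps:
c(u) = 9 - 11*u (c(u) = 9 - u*(6 + 5) = 9 - u*11 = 9 - 11*u)
z(j) = -8 (z(j) = -3 - 1*5 = -3 - 5 = -8)
I = -1 (I = -8 + 7 = -1)
(I + c(-5))² = (-1 + (9 - 11*(-5)))² = (-1 + (9 + 55))² = (-1 + 64)² = 63² = 3969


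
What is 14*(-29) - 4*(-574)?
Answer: 1890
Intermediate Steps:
14*(-29) - 4*(-574) = -406 + 2296 = 1890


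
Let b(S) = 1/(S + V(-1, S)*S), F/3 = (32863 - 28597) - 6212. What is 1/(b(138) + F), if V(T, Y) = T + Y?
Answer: -19044/111178871 ≈ -0.00017129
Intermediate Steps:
F = -5838 (F = 3*((32863 - 28597) - 6212) = 3*(4266 - 6212) = 3*(-1946) = -5838)
b(S) = 1/(S + S*(-1 + S)) (b(S) = 1/(S + (-1 + S)*S) = 1/(S + S*(-1 + S)))
1/(b(138) + F) = 1/(138**(-2) - 5838) = 1/(1/19044 - 5838) = 1/(-111178871/19044) = -19044/111178871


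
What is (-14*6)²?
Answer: 7056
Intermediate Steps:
(-14*6)² = (-84)² = 7056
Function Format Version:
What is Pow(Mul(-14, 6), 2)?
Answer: 7056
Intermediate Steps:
Pow(Mul(-14, 6), 2) = Pow(-84, 2) = 7056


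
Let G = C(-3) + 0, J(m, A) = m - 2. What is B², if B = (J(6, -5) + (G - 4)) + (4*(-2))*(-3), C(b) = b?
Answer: 441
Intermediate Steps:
J(m, A) = -2 + m
G = -3 (G = -3 + 0 = -3)
B = 21 (B = ((-2 + 6) + (-3 - 4)) + (4*(-2))*(-3) = (4 - 7) - 8*(-3) = -3 + 24 = 21)
B² = 21² = 441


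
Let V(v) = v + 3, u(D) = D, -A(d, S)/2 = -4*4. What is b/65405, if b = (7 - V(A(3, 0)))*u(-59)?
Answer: 1652/65405 ≈ 0.025258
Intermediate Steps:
A(d, S) = 32 (A(d, S) = -(-8)*4 = -2*(-16) = 32)
V(v) = 3 + v
b = 1652 (b = (7 - (3 + 32))*(-59) = (7 - 1*35)*(-59) = (7 - 35)*(-59) = -28*(-59) = 1652)
b/65405 = 1652/65405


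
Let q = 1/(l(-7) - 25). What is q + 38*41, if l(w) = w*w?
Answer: 37393/24 ≈ 1558.0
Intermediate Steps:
l(w) = w**2
q = 1/24 (q = 1/((-7)**2 - 25) = 1/(49 - 25) = 1/24 ≈ 0.041667)
q + 38*41 = 1/24 + 38*41 = 1/24 + 1558 = 37393/24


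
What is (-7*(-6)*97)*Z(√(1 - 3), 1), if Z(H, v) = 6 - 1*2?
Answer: 16296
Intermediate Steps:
Z(H, v) = 4 (Z(H, v) = 6 - 2 = 4)
(-7*(-6)*97)*Z(√(1 - 3), 1) = (-7*(-6)*97)*4 = (42*97)*4 = 4074*4 = 16296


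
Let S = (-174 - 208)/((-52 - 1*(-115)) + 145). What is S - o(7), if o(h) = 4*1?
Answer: -607/104 ≈ -5.8365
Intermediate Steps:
o(h) = 4
S = -191/104 (S = -382/((-52 + 115) + 145) = -382/(63 + 145) = -382/208 = -382*1/208 = -191/104 ≈ -1.8365)
S - o(7) = -191/104 - 1*4 = -191/104 - 4 = -607/104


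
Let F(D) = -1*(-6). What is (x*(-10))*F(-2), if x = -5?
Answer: 300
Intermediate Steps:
F(D) = 6
(x*(-10))*F(-2) = -5*(-10)*6 = 50*6 = 300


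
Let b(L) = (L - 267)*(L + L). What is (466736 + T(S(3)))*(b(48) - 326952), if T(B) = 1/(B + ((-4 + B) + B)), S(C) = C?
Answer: -812064979656/5 ≈ -1.6241e+11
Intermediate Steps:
b(L) = 2*L*(-267 + L) (b(L) = (-267 + L)*(2*L) = 2*L*(-267 + L))
T(B) = 1/(-4 + 3*B) (T(B) = 1/(B + (-4 + 2*B)) = 1/(-4 + 3*B))
(466736 + T(S(3)))*(b(48) - 326952) = (466736 + 1/(-4 + 3*3))*(2*48*(-267 + 48) - 326952) = (466736 + 1/(-4 + 9))*(2*48*(-219) - 326952) = (466736 + 1/5)*(-21024 - 326952) = (466736 + 1/5)*(-347976) = (2333681/5)*(-347976) = -812064979656/5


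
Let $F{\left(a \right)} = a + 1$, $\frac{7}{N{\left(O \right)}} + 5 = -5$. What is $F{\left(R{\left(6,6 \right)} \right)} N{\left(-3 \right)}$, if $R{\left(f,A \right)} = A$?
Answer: $- \frac{49}{10} \approx -4.9$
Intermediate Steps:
$N{\left(O \right)} = - \frac{7}{10}$ ($N{\left(O \right)} = \frac{7}{-5 - 5} = \frac{7}{-10} = 7 \left(- \frac{1}{10}\right) = - \frac{7}{10}$)
$F{\left(a \right)} = 1 + a$
$F{\left(R{\left(6,6 \right)} \right)} N{\left(-3 \right)} = \left(1 + 6\right) \left(- \frac{7}{10}\right) = 7 \left(- \frac{7}{10}\right) = - \frac{49}{10}$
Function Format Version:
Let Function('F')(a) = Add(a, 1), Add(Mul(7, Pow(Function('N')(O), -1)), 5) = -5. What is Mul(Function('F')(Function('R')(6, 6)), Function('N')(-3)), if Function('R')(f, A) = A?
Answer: Rational(-49, 10) ≈ -4.9000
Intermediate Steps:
Function('N')(O) = Rational(-7, 10) (Function('N')(O) = Mul(7, Pow(Add(-5, -5), -1)) = Mul(7, Pow(-10, -1)) = Mul(7, Rational(-1, 10)) = Rational(-7, 10))
Function('F')(a) = Add(1, a)
Mul(Function('F')(Function('R')(6, 6)), Function('N')(-3)) = Mul(Add(1, 6), Rational(-7, 10)) = Mul(7, Rational(-7, 10)) = Rational(-49, 10)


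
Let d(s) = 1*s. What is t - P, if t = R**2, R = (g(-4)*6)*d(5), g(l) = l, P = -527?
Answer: 14927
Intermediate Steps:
d(s) = s
R = -120 (R = -4*6*5 = -24*5 = -120)
t = 14400 (t = (-120)**2 = 14400)
t - P = 14400 - 1*(-527) = 14400 + 527 = 14927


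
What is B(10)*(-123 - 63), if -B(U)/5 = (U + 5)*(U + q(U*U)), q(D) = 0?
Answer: 139500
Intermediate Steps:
B(U) = -5*U*(5 + U) (B(U) = -5*(U + 5)*(U + 0) = -5*(5 + U)*U = -5*U*(5 + U))
B(10)*(-123 - 63) = (5*10*(-5 - 1*10))*(-123 - 63) = (5*10*(-5 - 10))*(-186) = (5*10*(-15))*(-186) = -750*(-186) = 139500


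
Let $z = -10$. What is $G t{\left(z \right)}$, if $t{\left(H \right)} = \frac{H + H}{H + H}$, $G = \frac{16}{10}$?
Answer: $\frac{8}{5} \approx 1.6$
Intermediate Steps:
$G = \frac{8}{5}$ ($G = 16 \cdot \frac{1}{10} = \frac{8}{5} \approx 1.6$)
$t{\left(H \right)} = 1$ ($t{\left(H \right)} = \frac{2 H}{2 H} = 2 H \frac{1}{2 H} = 1$)
$G t{\left(z \right)} = \frac{8}{5} \cdot 1 = \frac{8}{5}$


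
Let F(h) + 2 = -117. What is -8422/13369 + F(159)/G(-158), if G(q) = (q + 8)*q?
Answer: -201192311/316845300 ≈ -0.63499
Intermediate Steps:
F(h) = -119 (F(h) = -2 - 117 = -119)
G(q) = q*(8 + q) (G(q) = (8 + q)*q = q*(8 + q))
-8422/13369 + F(159)/G(-158) = -8422/13369 - 119*(-1/(158*(8 - 158))) = -8422*1/13369 - 119/((-158*(-150))) = -8422/13369 - 119/23700 = -201192311/316845300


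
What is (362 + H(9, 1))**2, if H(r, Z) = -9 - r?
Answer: 118336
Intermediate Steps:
(362 + H(9, 1))**2 = (362 + (-9 - 1*9))**2 = (362 + (-9 - 9))**2 = (362 - 18)**2 = 344**2 = 118336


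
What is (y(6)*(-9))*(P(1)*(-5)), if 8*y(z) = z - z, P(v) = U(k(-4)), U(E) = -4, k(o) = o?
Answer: 0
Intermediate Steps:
P(v) = -4
y(z) = 0 (y(z) = (z - z)/8 = (⅛)*0 = 0)
(y(6)*(-9))*(P(1)*(-5)) = (0*(-9))*(-4*(-5)) = 0*20 = 0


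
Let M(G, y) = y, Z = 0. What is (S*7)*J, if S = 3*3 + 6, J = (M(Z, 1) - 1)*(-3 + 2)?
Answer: 0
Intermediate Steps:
J = 0 (J = (1 - 1)*(-3 + 2) = 0*(-1) = 0)
S = 15 (S = 9 + 6 = 15)
(S*7)*J = (15*7)*0 = 105*0 = 0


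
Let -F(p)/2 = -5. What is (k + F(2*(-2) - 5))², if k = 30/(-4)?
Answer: 25/4 ≈ 6.2500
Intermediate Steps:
F(p) = 10 (F(p) = -2*(-5) = 10)
k = -15/2 (k = 30*(-¼) = -15/2 ≈ -7.5000)
(k + F(2*(-2) - 5))² = (-15/2 + 10)² = (5/2)² = 25/4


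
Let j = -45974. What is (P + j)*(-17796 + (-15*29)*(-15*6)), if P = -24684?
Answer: -1508830932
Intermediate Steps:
(P + j)*(-17796 + (-15*29)*(-15*6)) = (-24684 - 45974)*(-17796 + (-15*29)*(-15*6)) = -70658*(-17796 - 435*(-90)) = -70658*(-17796 + 39150) = -70658*21354 = -1508830932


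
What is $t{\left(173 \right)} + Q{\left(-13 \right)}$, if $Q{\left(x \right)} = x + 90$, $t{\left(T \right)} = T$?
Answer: $250$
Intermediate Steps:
$Q{\left(x \right)} = 90 + x$
$t{\left(173 \right)} + Q{\left(-13 \right)} = 173 + \left(90 - 13\right) = 173 + 77 = 250$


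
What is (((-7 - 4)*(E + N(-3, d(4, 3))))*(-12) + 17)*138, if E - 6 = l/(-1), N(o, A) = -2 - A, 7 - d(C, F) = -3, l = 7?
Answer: -234462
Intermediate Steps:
d(C, F) = 10 (d(C, F) = 7 - 1*(-3) = 7 + 3 = 10)
E = -1 (E = 6 + 7/(-1) = 6 + 7*(-1) = 6 - 7 = -1)
(((-7 - 4)*(E + N(-3, d(4, 3))))*(-12) + 17)*138 = (((-7 - 4)*(-1 + (-2 - 1*10)))*(-12) + 17)*138 = (-11*(-1 + (-2 - 10))*(-12) + 17)*138 = (-11*(-1 - 12)*(-12) + 17)*138 = (-11*(-13)*(-12) + 17)*138 = (143*(-12) + 17)*138 = (-1716 + 17)*138 = -1699*138 = -234462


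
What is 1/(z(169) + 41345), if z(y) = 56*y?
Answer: 1/50809 ≈ 1.9682e-5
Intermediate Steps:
1/(z(169) + 41345) = 1/(56*169 + 41345) = 1/(9464 + 41345) = 1/50809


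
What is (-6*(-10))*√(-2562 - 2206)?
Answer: 240*I*√298 ≈ 4143.0*I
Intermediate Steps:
(-6*(-10))*√(-2562 - 2206) = 60*√(-4768) = 60*(4*I*√298) = 240*I*√298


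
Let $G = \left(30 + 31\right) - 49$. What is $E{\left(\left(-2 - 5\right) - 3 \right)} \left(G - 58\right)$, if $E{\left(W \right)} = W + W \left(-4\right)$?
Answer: $-1380$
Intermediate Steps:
$E{\left(W \right)} = - 3 W$ ($E{\left(W \right)} = W - 4 W = - 3 W$)
$G = 12$ ($G = 61 - 49 = 12$)
$E{\left(\left(-2 - 5\right) - 3 \right)} \left(G - 58\right) = - 3 \left(\left(-2 - 5\right) - 3\right) \left(12 - 58\right) = - 3 \left(-7 - 3\right) \left(-46\right) = \left(-3\right) \left(-10\right) \left(-46\right) = 30 \left(-46\right) = -1380$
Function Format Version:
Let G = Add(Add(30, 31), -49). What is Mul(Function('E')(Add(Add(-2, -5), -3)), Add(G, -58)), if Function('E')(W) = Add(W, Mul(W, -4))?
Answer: -1380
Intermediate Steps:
Function('E')(W) = Mul(-3, W) (Function('E')(W) = Add(W, Mul(-4, W)) = Mul(-3, W))
G = 12 (G = Add(61, -49) = 12)
Mul(Function('E')(Add(Add(-2, -5), -3)), Add(G, -58)) = Mul(Mul(-3, Add(Add(-2, -5), -3)), Add(12, -58)) = Mul(Mul(-3, Add(-7, -3)), -46) = Mul(Mul(-3, -10), -46) = Mul(30, -46) = -1380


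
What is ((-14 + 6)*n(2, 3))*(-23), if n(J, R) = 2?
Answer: 368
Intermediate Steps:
((-14 + 6)*n(2, 3))*(-23) = ((-14 + 6)*2)*(-23) = -8*2*(-23) = -16*(-23) = 368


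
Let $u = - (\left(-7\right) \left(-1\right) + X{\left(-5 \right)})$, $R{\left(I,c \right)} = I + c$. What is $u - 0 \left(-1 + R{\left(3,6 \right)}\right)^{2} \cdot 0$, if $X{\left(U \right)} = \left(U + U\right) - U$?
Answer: $-2$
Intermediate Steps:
$X{\left(U \right)} = U$ ($X{\left(U \right)} = 2 U - U = U$)
$u = -2$ ($u = - (\left(-7\right) \left(-1\right) - 5) = - (7 - 5) = \left(-1\right) 2 = -2$)
$u - 0 \left(-1 + R{\left(3,6 \right)}\right)^{2} \cdot 0 = -2 - 0 \left(-1 + \left(3 + 6\right)\right)^{2} \cdot 0 = -2 - 0 \left(-1 + 9\right)^{2} \cdot 0 = -2 - 0 \cdot 8^{2} \cdot 0 = -2 - 0 \cdot 64 \cdot 0 = -2 - 0 \cdot 0 = -2 - 0 = -2 + 0 = -2$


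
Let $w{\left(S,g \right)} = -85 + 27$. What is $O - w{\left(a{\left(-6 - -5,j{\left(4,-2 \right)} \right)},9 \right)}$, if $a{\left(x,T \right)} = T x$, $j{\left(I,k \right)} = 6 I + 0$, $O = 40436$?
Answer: $40494$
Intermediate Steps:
$j{\left(I,k \right)} = 6 I$
$w{\left(S,g \right)} = -58$
$O - w{\left(a{\left(-6 - -5,j{\left(4,-2 \right)} \right)},9 \right)} = 40436 - -58 = 40436 + 58 = 40494$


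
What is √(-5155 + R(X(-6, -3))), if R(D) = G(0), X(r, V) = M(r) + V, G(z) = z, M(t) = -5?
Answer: I*√5155 ≈ 71.798*I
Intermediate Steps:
X(r, V) = -5 + V
R(D) = 0
√(-5155 + R(X(-6, -3))) = √(-5155 + 0) = √(-5155) = I*√5155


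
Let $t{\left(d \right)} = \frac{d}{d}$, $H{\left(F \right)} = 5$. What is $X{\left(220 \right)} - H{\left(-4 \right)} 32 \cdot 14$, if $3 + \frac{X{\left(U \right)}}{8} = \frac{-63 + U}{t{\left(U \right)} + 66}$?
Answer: $- \frac{150432}{67} \approx -2245.3$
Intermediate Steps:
$t{\left(d \right)} = 1$
$X{\left(U \right)} = - \frac{2112}{67} + \frac{8 U}{67}$ ($X{\left(U \right)} = -24 + 8 \frac{-63 + U}{1 + 66} = -24 + 8 \frac{-63 + U}{67} = -24 + 8 \left(-63 + U\right) \frac{1}{67} = -24 + 8 \left(- \frac{63}{67} + \frac{U}{67}\right) = -24 + \left(- \frac{504}{67} + \frac{8 U}{67}\right) = - \frac{2112}{67} + \frac{8 U}{67}$)
$X{\left(220 \right)} - H{\left(-4 \right)} 32 \cdot 14 = \left(- \frac{2112}{67} + \frac{8}{67} \cdot 220\right) - 5 \cdot 32 \cdot 14 = \left(- \frac{2112}{67} + \frac{1760}{67}\right) - 160 \cdot 14 = - \frac{352}{67} - 2240 = - \frac{150432}{67}$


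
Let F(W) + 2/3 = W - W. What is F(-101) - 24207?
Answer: -72623/3 ≈ -24208.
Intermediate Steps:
F(W) = -2/3 (F(W) = -2/3 + (W - W) = -2/3 + 0 = -2/3)
F(-101) - 24207 = -2/3 - 24207 = -72623/3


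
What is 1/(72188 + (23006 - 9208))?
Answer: 1/85986 ≈ 1.1630e-5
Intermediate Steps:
1/(72188 + (23006 - 9208)) = 1/(72188 + 13798) = 1/85986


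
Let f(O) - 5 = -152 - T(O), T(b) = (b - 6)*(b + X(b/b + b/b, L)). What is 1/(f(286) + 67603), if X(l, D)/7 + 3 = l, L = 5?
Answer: -1/10664 ≈ -9.3773e-5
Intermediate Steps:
X(l, D) = -21 + 7*l
T(b) = (-7 + b)*(-6 + b) (T(b) = (b - 6)*(b + (-21 + 7*(b/b + b/b))) = (-6 + b)*(b + (-21 + 7*(1 + 1))) = (-6 + b)*(b + (-21 + 7*2)) = (-6 + b)*(b + (-21 + 14)) = (-6 + b)*(b - 7) = (-6 + b)*(-7 + b) = (-7 + b)*(-6 + b))
f(O) = -189 - O**2 + 13*O (f(O) = 5 + (-152 - (42 + O**2 - 13*O)) = 5 + (-152 + (-42 - O**2 + 13*O)) = 5 + (-194 - O**2 + 13*O) = -189 - O**2 + 13*O)
1/(f(286) + 67603) = 1/((-189 - 1*286**2 + 13*286) + 67603) = 1/((-189 - 1*81796 + 3718) + 67603) = 1/((-189 - 81796 + 3718) + 67603) = 1/(-78267 + 67603) = 1/(-10664) = -1/10664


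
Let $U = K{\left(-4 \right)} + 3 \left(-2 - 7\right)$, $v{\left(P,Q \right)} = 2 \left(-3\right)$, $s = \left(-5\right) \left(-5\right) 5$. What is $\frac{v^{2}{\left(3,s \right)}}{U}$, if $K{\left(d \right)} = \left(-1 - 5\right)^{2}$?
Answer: $4$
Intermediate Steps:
$s = 125$ ($s = 25 \cdot 5 = 125$)
$K{\left(d \right)} = 36$ ($K{\left(d \right)} = \left(-6\right)^{2} = 36$)
$v{\left(P,Q \right)} = -6$
$U = 9$ ($U = 36 + 3 \left(-2 - 7\right) = 36 + 3 \left(-9\right) = 36 - 27 = 9$)
$\frac{v^{2}{\left(3,s \right)}}{U} = \frac{\left(-6\right)^{2}}{9} = 36 \cdot \frac{1}{9} = 4$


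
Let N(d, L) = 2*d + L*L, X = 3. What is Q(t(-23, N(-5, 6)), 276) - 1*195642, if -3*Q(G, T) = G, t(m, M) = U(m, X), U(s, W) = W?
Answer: -195643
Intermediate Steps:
N(d, L) = L² + 2*d (N(d, L) = 2*d + L² = L² + 2*d)
t(m, M) = 3
Q(G, T) = -G/3
Q(t(-23, N(-5, 6)), 276) - 1*195642 = -⅓*3 - 1*195642 = -1 - 195642 = -195643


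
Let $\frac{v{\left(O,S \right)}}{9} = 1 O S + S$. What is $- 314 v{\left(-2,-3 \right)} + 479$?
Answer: $-7999$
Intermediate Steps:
$v{\left(O,S \right)} = 9 S + 9 O S$ ($v{\left(O,S \right)} = 9 \left(1 O S + S\right) = 9 \left(O S + S\right) = 9 \left(S + O S\right) = 9 S + 9 O S$)
$- 314 v{\left(-2,-3 \right)} + 479 = - 314 \cdot 9 \left(-3\right) \left(1 - 2\right) + 479 = - 314 \cdot 9 \left(-3\right) \left(-1\right) + 479 = \left(-314\right) 27 + 479 = -8478 + 479 = -7999$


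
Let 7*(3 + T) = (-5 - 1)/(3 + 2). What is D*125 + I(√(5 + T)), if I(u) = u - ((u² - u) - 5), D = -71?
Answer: -310514/35 + 16*√35/35 ≈ -8869.1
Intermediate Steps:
T = -111/35 (T = -3 + ((-5 - 1)/(3 + 2))/7 = -3 + (-6/5)/7 = -3 + (-6*⅕)/7 = -3 + (⅐)*(-6/5) = -3 - 6/35 = -111/35 ≈ -3.1714)
I(u) = 5 - u² + 2*u (I(u) = u - (-5 + u² - u) = u + (5 + u - u²) = 5 - u² + 2*u)
D*125 + I(√(5 + T)) = -71*125 + (5 - (√(5 - 111/35))² + 2*√(5 - 111/35)) = -8875 + (5 - (√(64/35))² + 2*√(64/35)) = -8875 + (5 - (8*√35/35)² + 2*(8*√35/35)) = -8875 + (5 - 1*64/35 + 16*√35/35) = -8875 + (5 - 64/35 + 16*√35/35) = -8875 + (111/35 + 16*√35/35) = -310514/35 + 16*√35/35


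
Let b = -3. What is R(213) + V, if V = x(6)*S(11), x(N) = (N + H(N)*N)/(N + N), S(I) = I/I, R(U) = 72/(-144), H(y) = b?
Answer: -3/2 ≈ -1.5000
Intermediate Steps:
H(y) = -3
R(U) = -1/2 (R(U) = 72*(-1/144) = -1/2)
S(I) = 1
x(N) = -1 (x(N) = (N - 3*N)/(N + N) = (-2*N)/((2*N)) = (-2*N)*(1/(2*N)) = -1)
V = -1 (V = -1*1 = -1)
R(213) + V = -1/2 - 1 = -3/2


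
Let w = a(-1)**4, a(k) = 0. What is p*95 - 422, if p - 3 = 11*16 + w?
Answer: 16583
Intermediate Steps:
w = 0 (w = 0**4 = 0)
p = 179 (p = 3 + (11*16 + 0) = 3 + (176 + 0) = 3 + 176 = 179)
p*95 - 422 = 179*95 - 422 = 17005 - 422 = 16583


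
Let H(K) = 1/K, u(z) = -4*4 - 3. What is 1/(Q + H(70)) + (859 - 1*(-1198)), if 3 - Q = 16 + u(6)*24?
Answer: 63789697/31011 ≈ 2057.0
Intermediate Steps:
u(z) = -19 (u(z) = -16 - 3 = -19)
Q = 443 (Q = 3 - (16 - 19*24) = 3 - (16 - 456) = 3 - 1*(-440) = 3 + 440 = 443)
1/(Q + H(70)) + (859 - 1*(-1198)) = 1/(443 + 1/70) + (859 - 1*(-1198)) = 1/(443 + 1/70) + (859 + 1198) = 1/(31011/70) + 2057 = 70/31011 + 2057 = 63789697/31011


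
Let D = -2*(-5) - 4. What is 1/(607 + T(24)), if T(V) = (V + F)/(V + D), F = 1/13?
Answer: 390/237043 ≈ 0.0016453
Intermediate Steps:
F = 1/13 ≈ 0.076923
D = 6 (D = 10 - 4 = 6)
T(V) = (1/13 + V)/(6 + V) (T(V) = (V + 1/13)/(V + 6) = (1/13 + V)/(6 + V))
1/(607 + T(24)) = 1/(607 + (1/13 + 24)/(6 + 24)) = 1/(607 + (313/13)/30) = 1/(607 + (1/30)*(313/13)) = 1/(607 + 313/390) = 1/(237043/390) = 390/237043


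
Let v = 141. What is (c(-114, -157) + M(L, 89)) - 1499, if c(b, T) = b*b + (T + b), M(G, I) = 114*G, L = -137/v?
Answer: 522416/47 ≈ 11115.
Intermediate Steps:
L = -137/141 ≈ -0.97163
c(b, T) = T + b + b² (c(b, T) = b² + (T + b) = T + b + b²)
(c(-114, -157) + M(L, 89)) - 1499 = ((-157 - 114 + (-114)²) + 114*(-137/141)) - 1499 = ((-157 - 114 + 12996) - 5206/47) - 1499 = (12725 - 5206/47) - 1499 = 592869/47 - 1499 = 522416/47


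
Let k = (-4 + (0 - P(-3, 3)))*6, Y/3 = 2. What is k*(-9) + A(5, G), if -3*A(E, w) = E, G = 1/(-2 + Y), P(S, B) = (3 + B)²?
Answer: 6475/3 ≈ 2158.3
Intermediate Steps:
Y = 6 (Y = 3*2 = 6)
G = ¼ (G = 1/(-2 + 6) = 1/4 = ¼ ≈ 0.25000)
A(E, w) = -E/3
k = -240 (k = (-4 + (0 - (3 + 3)²))*6 = (-4 + (0 - 1*6²))*6 = (-4 + (0 - 1*36))*6 = (-4 + (0 - 36))*6 = (-4 - 36)*6 = -40*6 = -240)
k*(-9) + A(5, G) = -240*(-9) - ⅓*5 = 2160 - 5/3 = 6475/3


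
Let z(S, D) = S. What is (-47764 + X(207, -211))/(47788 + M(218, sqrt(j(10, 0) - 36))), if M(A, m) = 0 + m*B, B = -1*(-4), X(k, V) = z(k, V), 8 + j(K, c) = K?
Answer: -568163479/570923372 + 47557*I*sqrt(34)/570923372 ≈ -0.99517 + 0.00048571*I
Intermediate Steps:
j(K, c) = -8 + K
X(k, V) = k
B = 4
M(A, m) = 4*m (M(A, m) = 0 + m*4 = 0 + 4*m = 4*m)
(-47764 + X(207, -211))/(47788 + M(218, sqrt(j(10, 0) - 36))) = (-47764 + 207)/(47788 + 4*sqrt((-8 + 10) - 36)) = -47557/(47788 + 4*sqrt(2 - 36)) = -47557/(47788 + 4*sqrt(-34)) = -47557/(47788 + 4*(I*sqrt(34))) = -47557/(47788 + 4*I*sqrt(34))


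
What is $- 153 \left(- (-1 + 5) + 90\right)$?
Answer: $-13158$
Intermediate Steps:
$- 153 \left(- (-1 + 5) + 90\right) = - 153 \left(\left(-1\right) 4 + 90\right) = - 153 \left(-4 + 90\right) = \left(-153\right) 86 = -13158$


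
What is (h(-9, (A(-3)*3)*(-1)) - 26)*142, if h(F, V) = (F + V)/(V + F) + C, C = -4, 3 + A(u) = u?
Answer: -4118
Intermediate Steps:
A(u) = -3 + u
h(F, V) = -3 (h(F, V) = (F + V)/(V + F) - 4 = (F + V)/(F + V) - 4 = 1 - 4 = -3)
(h(-9, (A(-3)*3)*(-1)) - 26)*142 = (-3 - 26)*142 = -29*142 = -4118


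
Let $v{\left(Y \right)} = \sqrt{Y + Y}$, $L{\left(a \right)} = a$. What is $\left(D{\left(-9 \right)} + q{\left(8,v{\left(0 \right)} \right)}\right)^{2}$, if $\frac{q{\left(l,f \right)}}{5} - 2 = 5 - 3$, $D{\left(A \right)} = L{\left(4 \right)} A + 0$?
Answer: $256$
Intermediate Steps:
$D{\left(A \right)} = 4 A$ ($D{\left(A \right)} = 4 A + 0 = 4 A$)
$v{\left(Y \right)} = \sqrt{2} \sqrt{Y}$ ($v{\left(Y \right)} = \sqrt{2 Y} = \sqrt{2} \sqrt{Y}$)
$q{\left(l,f \right)} = 20$ ($q{\left(l,f \right)} = 10 + 5 \left(5 - 3\right) = 10 + 5 \cdot 2 = 10 + 10 = 20$)
$\left(D{\left(-9 \right)} + q{\left(8,v{\left(0 \right)} \right)}\right)^{2} = \left(4 \left(-9\right) + 20\right)^{2} = \left(-36 + 20\right)^{2} = \left(-16\right)^{2} = 256$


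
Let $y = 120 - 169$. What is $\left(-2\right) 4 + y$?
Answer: $-57$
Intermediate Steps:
$y = -49$ ($y = 120 - 169 = -49$)
$\left(-2\right) 4 + y = \left(-2\right) 4 - 49 = -8 - 49 = -57$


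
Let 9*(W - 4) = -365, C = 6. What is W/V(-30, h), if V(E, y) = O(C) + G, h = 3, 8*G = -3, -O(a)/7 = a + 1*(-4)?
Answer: 2632/1035 ≈ 2.5430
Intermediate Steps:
O(a) = 28 - 7*a (O(a) = -7*(a + 1*(-4)) = -7*(a - 4) = -7*(-4 + a) = 28 - 7*a)
G = -3/8 (G = (⅛)*(-3) = -3/8 ≈ -0.37500)
W = -329/9 (W = 4 + (⅑)*(-365) = 4 - 365/9 = -329/9 ≈ -36.556)
V(E, y) = -115/8 (V(E, y) = (28 - 7*6) - 3/8 = (28 - 42) - 3/8 = -14 - 3/8 = -115/8)
W/V(-30, h) = -329/(9*(-115/8)) = -329/9*(-8/115) = 2632/1035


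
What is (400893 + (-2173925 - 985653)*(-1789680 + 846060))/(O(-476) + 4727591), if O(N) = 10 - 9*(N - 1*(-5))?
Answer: 331271265917/525760 ≈ 6.3008e+5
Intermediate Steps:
O(N) = -35 - 9*N (O(N) = 10 - 9*(N + 5) = 10 - 9*(5 + N) = 10 + (-45 - 9*N) = -35 - 9*N)
(400893 + (-2173925 - 985653)*(-1789680 + 846060))/(O(-476) + 4727591) = (400893 + (-2173925 - 985653)*(-1789680 + 846060))/((-35 - 9*(-476)) + 4727591) = (400893 - 3159578*(-943620))/((-35 + 4284) + 4727591) = (400893 + 2981440992360)/(4249 + 4727591) = 2981441393253/4731840 = 2981441393253*(1/4731840) = 331271265917/525760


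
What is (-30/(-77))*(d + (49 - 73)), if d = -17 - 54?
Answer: -2850/77 ≈ -37.013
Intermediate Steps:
d = -71
(-30/(-77))*(d + (49 - 73)) = (-30/(-77))*(-71 + (49 - 73)) = (-30*(-1/77))*(-71 - 24) = (30/77)*(-95) = -2850/77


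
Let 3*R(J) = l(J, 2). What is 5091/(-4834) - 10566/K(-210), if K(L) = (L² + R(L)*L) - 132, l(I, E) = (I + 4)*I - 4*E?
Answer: -3784699527/3605767612 ≈ -1.0496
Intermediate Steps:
l(I, E) = -4*E + I*(4 + I) (l(I, E) = (4 + I)*I - 4*E = I*(4 + I) - 4*E = -4*E + I*(4 + I))
R(J) = -8/3 + J²/3 + 4*J/3 (R(J) = (J² - 4*2 + 4*J)/3 = (J² - 8 + 4*J)/3 = (-8 + J² + 4*J)/3 = -8/3 + J²/3 + 4*J/3)
K(L) = -132 + L² + L*(-8/3 + L²/3 + 4*L/3) (K(L) = (L² + (-8/3 + L²/3 + 4*L/3)*L) - 132 = (L² + L*(-8/3 + L²/3 + 4*L/3)) - 132 = -132 + L² + L*(-8/3 + L²/3 + 4*L/3))
5091/(-4834) - 10566/K(-210) = 5091/(-4834) - 10566/(-132 - 8/3*(-210) + (⅓)*(-210)³ + (7/3)*(-210)²) = 5091*(-1/4834) - 10566/(-132 + 560 + (⅓)*(-9261000) + (7/3)*44100) = -5091/4834 - 10566/(-132 + 560 - 3087000 + 102900) = -5091/4834 - 10566/(-2983672) = -5091/4834 - 10566*(-1/2983672) = -5091/4834 + 5283/1491836 = -3784699527/3605767612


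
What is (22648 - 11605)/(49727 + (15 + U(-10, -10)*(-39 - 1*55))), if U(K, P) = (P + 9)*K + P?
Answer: 11043/49742 ≈ 0.22201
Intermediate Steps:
U(K, P) = P + K*(9 + P) (U(K, P) = (9 + P)*K + P = K*(9 + P) + P = P + K*(9 + P))
(22648 - 11605)/(49727 + (15 + U(-10, -10)*(-39 - 1*55))) = (22648 - 11605)/(49727 + (15 + (-10 + 9*(-10) - 10*(-10))*(-39 - 1*55))) = 11043/(49727 + (15 + (-10 - 90 + 100)*(-39 - 55))) = 11043/(49727 + (15 + 0*(-94))) = 11043/(49727 + (15 + 0)) = 11043/(49727 + 15) = 11043/49742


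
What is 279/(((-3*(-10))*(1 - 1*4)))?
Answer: -31/10 ≈ -3.1000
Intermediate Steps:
279/(((-3*(-10))*(1 - 1*4))) = 279/((30*(1 - 4))) = 279/((30*(-3))) = 279/(-90) = 279*(-1/90) = -31/10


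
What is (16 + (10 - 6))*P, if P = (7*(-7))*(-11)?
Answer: 10780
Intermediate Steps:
P = 539 (P = -49*(-11) = 539)
(16 + (10 - 6))*P = (16 + (10 - 6))*539 = (16 + 4)*539 = 20*539 = 10780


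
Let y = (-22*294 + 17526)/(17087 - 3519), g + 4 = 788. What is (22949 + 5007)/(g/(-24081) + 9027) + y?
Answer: 198928662759/50851554688 ≈ 3.9119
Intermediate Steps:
g = 784 (g = -4 + 788 = 784)
y = 5529/6784 (y = (-6468 + 17526)/13568 = 11058*(1/13568) = 5529/6784 ≈ 0.81501)
(22949 + 5007)/(g/(-24081) + 9027) + y = (22949 + 5007)/(784/(-24081) + 9027) + 5529/6784 = 27956/(784*(-1/24081) + 9027) + 5529/6784 = 27956/(-784/24081 + 9027) + 5529/6784 = 27956/(217378403/24081) + 5529/6784 = 27956*(24081/217378403) + 5529/6784 = 23214084/7495807 + 5529/6784 = 198928662759/50851554688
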